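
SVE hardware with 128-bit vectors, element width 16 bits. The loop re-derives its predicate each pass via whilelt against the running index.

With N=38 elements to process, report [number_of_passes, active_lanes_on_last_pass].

lane count: 128 div 16 = 8
38 elements at 8/iter → 5 passes, remainder 6 on the last

[iterations, last_vl] = [5, 6]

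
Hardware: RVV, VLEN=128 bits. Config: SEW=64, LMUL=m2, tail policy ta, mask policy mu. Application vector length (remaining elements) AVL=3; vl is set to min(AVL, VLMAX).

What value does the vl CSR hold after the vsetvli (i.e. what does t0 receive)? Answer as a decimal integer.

lanes per group: 128·2/64 = 4
vl = min(AVL, VLMAX) = min(3, 4) = 3

vl = 3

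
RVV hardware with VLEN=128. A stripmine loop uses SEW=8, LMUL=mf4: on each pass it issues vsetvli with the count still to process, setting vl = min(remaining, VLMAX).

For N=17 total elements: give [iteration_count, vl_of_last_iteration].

[iterations, last_vl] = [5, 1]

VLMAX = VLEN×LMUL/SEW = 128×1/4/8 = 4
N=17: ⌈17/4⌉ = 5 iters; last vl = 17 − 4×4 = 1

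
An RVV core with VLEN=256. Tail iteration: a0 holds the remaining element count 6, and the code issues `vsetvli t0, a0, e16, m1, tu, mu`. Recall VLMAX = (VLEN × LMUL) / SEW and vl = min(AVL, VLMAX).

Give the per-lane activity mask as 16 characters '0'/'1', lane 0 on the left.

VLMAX = VLEN×LMUL/SEW = 256×1/16 = 16
vl = min(AVL, VLMAX) = min(6, 16) = 6
bits (lane 0 leftmost): 1111110000000000

predicate = 1111110000000000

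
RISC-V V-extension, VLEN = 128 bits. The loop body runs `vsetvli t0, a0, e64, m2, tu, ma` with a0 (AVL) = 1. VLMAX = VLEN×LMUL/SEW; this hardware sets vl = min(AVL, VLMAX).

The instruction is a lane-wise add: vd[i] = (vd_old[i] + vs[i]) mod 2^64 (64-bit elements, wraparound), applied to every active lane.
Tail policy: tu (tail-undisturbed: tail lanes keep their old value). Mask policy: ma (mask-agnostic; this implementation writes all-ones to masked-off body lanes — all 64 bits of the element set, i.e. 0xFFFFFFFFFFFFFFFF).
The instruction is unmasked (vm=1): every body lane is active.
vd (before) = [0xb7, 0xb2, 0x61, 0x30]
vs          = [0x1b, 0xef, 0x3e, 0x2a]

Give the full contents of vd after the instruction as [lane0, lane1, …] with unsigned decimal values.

lanes per group: 128·2/64 = 4
vl ← min(1, 4) = 1
vd[0] add(0xb7,0x1b) -> 0xd2
vd[1] tail/keep -> 0xb2
vd[2] tail/keep -> 0x61
vd[3] tail/keep -> 0x30

vd = [210, 178, 97, 48]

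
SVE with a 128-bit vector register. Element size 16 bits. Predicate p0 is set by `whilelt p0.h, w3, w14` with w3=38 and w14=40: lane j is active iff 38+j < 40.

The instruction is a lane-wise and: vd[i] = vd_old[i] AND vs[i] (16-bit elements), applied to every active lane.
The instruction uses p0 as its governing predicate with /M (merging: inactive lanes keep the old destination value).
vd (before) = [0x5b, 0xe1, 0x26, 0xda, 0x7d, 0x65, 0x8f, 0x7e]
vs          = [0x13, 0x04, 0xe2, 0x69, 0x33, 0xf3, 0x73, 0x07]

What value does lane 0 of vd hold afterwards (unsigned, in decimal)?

vd[0] = 19

128-bit reg / 16-bit elem → 8 lanes
whilelt: lane j active iff 38+j < 40 → j < 2 → 2 active
lane  0: and(0x5b,0x13) ⇒ 0x13
lane  1: and(0xe1,0x04) ⇒ 0x00
lane  2: tail/keep ⇒ 0x26
lane  3: tail/keep ⇒ 0xda
lane  4: tail/keep ⇒ 0x7d
lane  5: tail/keep ⇒ 0x65
lane  6: tail/keep ⇒ 0x8f
lane  7: tail/keep ⇒ 0x7e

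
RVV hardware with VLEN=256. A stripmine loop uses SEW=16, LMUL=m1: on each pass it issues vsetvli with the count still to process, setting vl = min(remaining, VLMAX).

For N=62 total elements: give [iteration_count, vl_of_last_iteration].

[iterations, last_vl] = [4, 14]

VLMAX = (256 × 1) / 16 = 16 lanes
N=62: ⌈62/16⌉ = 4 iters; last vl = 62 − 3×16 = 14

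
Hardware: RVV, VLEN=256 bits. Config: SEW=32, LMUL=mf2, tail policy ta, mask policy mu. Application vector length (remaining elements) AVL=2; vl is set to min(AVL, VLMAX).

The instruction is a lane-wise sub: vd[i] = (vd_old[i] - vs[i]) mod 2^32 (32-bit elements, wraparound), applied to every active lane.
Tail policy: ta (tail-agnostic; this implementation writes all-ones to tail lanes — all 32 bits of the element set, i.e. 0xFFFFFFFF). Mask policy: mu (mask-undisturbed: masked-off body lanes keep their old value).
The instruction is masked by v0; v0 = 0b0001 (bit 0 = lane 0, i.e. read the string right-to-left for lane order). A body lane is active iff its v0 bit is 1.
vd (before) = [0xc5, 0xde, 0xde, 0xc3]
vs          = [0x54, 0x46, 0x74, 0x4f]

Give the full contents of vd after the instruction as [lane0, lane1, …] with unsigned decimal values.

vd = [113, 222, 4294967295, 4294967295]

VLMAX = VLEN×LMUL/SEW = 256×1/2/32 = 4
vl ← min(2, 4) = 2
  i=0: sub(0xc5,0x54) → 113
  i=1: mask-off/keep → 222
  i=2: tail/ones → 4294967295
  i=3: tail/ones → 4294967295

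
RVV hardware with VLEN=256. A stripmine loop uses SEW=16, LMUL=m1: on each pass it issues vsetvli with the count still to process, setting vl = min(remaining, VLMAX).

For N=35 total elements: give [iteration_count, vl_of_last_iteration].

[iterations, last_vl] = [3, 3]

VLMAX = (256 × 1) / 16 = 16 lanes
N=35: ⌈35/16⌉ = 3 iters; last vl = 35 − 2×16 = 3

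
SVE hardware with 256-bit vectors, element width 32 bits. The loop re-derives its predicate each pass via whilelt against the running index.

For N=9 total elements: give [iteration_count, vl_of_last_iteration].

[iterations, last_vl] = [2, 1]

register lanes = 256/32 = 8
iterations = ceil(9/8) = 2; final-pass vl = 1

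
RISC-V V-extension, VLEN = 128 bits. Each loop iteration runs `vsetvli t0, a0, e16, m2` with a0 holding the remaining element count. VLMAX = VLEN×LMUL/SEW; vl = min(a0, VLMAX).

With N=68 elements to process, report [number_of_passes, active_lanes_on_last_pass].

VLMAX = VLEN×LMUL/SEW = 128×2/16 = 16
iterations = ceil(68/16) = 5; final-pass vl = 4

[iterations, last_vl] = [5, 4]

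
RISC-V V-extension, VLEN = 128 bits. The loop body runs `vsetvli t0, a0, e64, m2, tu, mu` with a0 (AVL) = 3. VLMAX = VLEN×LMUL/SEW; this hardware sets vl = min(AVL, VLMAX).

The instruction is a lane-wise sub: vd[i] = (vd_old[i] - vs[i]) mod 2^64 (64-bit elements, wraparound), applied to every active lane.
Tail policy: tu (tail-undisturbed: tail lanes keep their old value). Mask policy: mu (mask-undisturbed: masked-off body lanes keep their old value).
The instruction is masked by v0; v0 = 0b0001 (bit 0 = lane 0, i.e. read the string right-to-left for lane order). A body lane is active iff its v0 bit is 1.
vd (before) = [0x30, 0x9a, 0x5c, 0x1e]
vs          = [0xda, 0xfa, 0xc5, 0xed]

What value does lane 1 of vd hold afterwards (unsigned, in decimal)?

vd[1] = 154

lanes per group: 128·2/64 = 4
vl ← min(3, 4) = 3
  i=0: sub(0x30,0xda) → 18446744073709551446
  i=1: mask-off/keep → 154
  i=2: mask-off/keep → 92
  i=3: tail/keep → 30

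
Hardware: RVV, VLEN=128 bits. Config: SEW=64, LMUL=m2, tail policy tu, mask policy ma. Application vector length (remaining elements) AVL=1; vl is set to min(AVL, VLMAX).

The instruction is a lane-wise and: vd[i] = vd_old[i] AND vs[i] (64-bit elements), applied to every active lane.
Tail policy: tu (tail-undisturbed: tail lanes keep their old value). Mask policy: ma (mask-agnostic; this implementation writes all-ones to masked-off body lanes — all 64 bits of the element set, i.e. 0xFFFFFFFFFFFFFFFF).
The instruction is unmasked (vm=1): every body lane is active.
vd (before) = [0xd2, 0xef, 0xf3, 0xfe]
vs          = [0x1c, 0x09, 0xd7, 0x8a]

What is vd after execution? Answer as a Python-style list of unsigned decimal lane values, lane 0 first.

VLMAX = VLEN×LMUL/SEW = 128×2/64 = 4
AVL=1 ≤ VLMAX=4, so vl = 1
vd[0] and(0xd2,0x1c) -> 0x10
vd[1] tail/keep -> 0xef
vd[2] tail/keep -> 0xf3
vd[3] tail/keep -> 0xfe

vd = [16, 239, 243, 254]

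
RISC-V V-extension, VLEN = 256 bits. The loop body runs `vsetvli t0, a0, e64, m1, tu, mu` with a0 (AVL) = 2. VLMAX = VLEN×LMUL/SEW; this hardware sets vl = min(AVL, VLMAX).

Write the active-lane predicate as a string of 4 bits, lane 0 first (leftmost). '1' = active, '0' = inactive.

predicate = 1100

VLMAX = VLEN×LMUL/SEW = 256×1/64 = 4
AVL=2 ≤ VLMAX=4, so vl = 2
bits (lane 0 leftmost): 1100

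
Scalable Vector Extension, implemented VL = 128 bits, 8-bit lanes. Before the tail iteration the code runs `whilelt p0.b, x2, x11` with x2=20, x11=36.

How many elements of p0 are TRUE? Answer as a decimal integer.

vl = 16

lane count: 128 div 8 = 16
active while 20+j < 36, i.e. j ∈ [0,16) capped at 16 ⇒ 16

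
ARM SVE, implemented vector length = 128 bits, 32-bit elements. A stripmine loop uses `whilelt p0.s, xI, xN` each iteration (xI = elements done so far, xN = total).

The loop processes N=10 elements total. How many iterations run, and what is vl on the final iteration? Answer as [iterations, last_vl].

128-bit reg / 32-bit elem → 4 lanes
10 elements at 4/iter → 3 passes, remainder 2 on the last

[iterations, last_vl] = [3, 2]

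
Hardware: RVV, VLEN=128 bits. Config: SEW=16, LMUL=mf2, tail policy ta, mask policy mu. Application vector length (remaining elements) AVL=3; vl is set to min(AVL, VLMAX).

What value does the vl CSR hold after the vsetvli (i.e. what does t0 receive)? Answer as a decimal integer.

lanes per group: 128·1/2/16 = 4
AVL=3 ≤ VLMAX=4, so vl = 3

vl = 3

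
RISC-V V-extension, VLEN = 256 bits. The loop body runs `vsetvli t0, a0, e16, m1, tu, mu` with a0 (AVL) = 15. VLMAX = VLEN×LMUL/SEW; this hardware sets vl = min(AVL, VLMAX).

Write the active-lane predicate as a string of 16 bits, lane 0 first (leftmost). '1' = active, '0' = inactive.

predicate = 1111111111111110

VLMAX = (256 × 1) / 16 = 16 lanes
vl ← min(15, 16) = 15
bits (lane 0 leftmost): 1111111111111110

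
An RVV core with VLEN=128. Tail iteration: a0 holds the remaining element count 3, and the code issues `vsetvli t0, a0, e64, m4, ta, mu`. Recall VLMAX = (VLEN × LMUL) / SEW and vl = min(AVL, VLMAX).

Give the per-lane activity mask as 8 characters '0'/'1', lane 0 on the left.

VLMAX = VLEN×LMUL/SEW = 128×4/64 = 8
vl = min(AVL, VLMAX) = min(3, 8) = 3
bits (lane 0 leftmost): 11100000

predicate = 11100000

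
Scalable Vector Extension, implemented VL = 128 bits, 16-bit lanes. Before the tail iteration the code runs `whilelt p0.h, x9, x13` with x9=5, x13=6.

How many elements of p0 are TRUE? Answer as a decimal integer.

lane count: 128 div 16 = 8
active while 5+j < 6, i.e. j ∈ [0,1) capped at 8 ⇒ 1

vl = 1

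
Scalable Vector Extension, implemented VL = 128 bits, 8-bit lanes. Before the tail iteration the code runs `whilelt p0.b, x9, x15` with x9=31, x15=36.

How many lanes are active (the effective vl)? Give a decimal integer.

register lanes = 128/8 = 16
whilelt: lane j active iff 31+j < 36 → j < 5 → 5 active

vl = 5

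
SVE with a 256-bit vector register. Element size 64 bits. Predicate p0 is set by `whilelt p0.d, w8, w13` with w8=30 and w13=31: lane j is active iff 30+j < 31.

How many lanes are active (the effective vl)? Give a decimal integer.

vl = 1

256-bit reg / 64-bit elem → 4 lanes
whilelt: lane j active iff 30+j < 31 → j < 1 → 1 active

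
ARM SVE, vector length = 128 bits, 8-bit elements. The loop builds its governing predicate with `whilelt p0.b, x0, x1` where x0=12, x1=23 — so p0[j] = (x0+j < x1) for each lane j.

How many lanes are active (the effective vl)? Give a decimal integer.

register lanes = 128/8 = 16
p0[j] = (12+j < 23); true for j=0..10 → 11 lanes set

vl = 11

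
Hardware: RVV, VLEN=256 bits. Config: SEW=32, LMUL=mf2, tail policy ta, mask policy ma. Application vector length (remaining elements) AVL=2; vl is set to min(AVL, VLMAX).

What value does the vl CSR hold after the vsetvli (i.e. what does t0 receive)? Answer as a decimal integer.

lanes per group: 256·1/2/32 = 4
vl ← min(2, 4) = 2

vl = 2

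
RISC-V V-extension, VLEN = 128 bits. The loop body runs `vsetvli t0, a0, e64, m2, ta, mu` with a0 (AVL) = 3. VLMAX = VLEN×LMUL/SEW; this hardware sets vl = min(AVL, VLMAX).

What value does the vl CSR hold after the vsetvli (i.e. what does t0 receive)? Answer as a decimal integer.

vl = 3

VLMAX = VLEN×LMUL/SEW = 128×2/64 = 4
vl ← min(3, 4) = 3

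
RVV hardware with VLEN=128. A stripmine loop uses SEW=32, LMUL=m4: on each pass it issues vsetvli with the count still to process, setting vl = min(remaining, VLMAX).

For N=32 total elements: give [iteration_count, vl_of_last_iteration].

[iterations, last_vl] = [2, 16]

VLMAX = VLEN×LMUL/SEW = 128×4/32 = 16
N=32: ⌈32/16⌉ = 2 iters; last vl = 32 − 1×16 = 16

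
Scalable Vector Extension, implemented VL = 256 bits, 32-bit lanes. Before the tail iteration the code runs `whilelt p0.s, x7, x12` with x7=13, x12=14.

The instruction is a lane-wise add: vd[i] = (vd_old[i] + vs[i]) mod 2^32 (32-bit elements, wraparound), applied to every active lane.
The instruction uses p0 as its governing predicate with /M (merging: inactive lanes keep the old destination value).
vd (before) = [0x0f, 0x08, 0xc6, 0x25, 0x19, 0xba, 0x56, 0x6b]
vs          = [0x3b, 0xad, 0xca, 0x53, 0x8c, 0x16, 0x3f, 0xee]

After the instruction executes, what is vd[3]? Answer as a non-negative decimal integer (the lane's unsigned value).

vd[3] = 37

256-bit reg / 32-bit elem → 8 lanes
whilelt: lane j active iff 13+j < 14 → j < 1 → 1 active
  i=0: add(0x0f,0x3b) → 74
  i=1: tail/keep → 8
  i=2: tail/keep → 198
  i=3: tail/keep → 37
  i=4: tail/keep → 25
  i=5: tail/keep → 186
  i=6: tail/keep → 86
  i=7: tail/keep → 107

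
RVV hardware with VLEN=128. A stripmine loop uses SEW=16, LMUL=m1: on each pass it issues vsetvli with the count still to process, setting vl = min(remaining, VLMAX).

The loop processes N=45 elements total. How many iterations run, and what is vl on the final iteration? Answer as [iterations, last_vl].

[iterations, last_vl] = [6, 5]

lanes per group: 128·1/16 = 8
iterations = ceil(45/8) = 6; final-pass vl = 5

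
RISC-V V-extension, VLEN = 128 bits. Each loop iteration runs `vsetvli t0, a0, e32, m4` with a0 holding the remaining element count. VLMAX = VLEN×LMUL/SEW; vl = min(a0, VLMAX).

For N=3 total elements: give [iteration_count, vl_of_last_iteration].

lanes per group: 128·4/32 = 16
N=3: ⌈3/16⌉ = 1 iters; last vl = 3 − 0×16 = 3

[iterations, last_vl] = [1, 3]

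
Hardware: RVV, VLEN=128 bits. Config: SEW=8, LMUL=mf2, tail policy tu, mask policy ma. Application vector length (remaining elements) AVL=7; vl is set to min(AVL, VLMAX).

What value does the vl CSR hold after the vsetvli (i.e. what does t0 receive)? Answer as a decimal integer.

vl = 7

VLMAX = VLEN×LMUL/SEW = 128×1/2/8 = 8
AVL=7 ≤ VLMAX=8, so vl = 7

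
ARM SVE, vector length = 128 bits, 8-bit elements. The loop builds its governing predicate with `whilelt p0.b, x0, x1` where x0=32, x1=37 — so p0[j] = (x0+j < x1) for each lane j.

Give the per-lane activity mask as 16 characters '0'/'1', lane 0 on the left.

lane count: 128 div 8 = 16
active while 32+j < 37, i.e. j ∈ [0,5) capped at 16 ⇒ 5
bits (lane 0 leftmost): 1111100000000000

predicate = 1111100000000000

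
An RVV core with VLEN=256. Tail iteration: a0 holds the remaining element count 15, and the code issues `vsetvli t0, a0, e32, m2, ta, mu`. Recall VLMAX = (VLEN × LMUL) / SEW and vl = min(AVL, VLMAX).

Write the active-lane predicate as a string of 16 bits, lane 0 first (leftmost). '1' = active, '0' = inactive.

predicate = 1111111111111110

VLMAX = (256 × 2) / 32 = 16 lanes
vl ← min(15, 16) = 15
bits (lane 0 leftmost): 1111111111111110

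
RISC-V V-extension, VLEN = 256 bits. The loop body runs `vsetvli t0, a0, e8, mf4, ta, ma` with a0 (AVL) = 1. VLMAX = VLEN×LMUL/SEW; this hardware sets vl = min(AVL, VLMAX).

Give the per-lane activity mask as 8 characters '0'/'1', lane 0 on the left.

predicate = 10000000

VLMAX = VLEN×LMUL/SEW = 256×1/4/8 = 8
vl = min(AVL, VLMAX) = min(1, 8) = 1
bits (lane 0 leftmost): 10000000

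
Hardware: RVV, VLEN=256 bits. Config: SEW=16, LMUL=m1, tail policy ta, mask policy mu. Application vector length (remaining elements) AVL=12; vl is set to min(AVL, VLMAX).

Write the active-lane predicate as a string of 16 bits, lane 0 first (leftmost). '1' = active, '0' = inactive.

predicate = 1111111111110000

lanes per group: 256·1/16 = 16
vl = min(AVL, VLMAX) = min(12, 16) = 12
bits (lane 0 leftmost): 1111111111110000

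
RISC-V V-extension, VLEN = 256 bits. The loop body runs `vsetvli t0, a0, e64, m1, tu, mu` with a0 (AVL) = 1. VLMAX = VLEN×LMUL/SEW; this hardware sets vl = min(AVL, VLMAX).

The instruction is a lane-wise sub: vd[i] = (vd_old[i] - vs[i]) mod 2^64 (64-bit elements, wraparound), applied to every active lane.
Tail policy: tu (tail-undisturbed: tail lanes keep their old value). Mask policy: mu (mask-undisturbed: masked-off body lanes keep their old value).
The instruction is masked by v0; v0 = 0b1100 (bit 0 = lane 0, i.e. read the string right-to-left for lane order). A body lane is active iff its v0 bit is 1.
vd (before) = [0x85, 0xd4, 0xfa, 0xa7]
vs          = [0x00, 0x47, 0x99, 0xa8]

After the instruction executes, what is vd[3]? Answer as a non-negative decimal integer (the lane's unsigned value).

VLMAX = (256 × 1) / 64 = 4 lanes
vl ← min(1, 4) = 1
  i=0: mask-off/keep → 133
  i=1: tail/keep → 212
  i=2: tail/keep → 250
  i=3: tail/keep → 167

vd[3] = 167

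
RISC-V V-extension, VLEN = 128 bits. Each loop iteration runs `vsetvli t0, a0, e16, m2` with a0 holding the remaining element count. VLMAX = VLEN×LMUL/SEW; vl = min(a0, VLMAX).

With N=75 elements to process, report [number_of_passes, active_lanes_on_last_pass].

[iterations, last_vl] = [5, 11]

lanes per group: 128·2/16 = 16
N=75: ⌈75/16⌉ = 5 iters; last vl = 75 − 4×16 = 11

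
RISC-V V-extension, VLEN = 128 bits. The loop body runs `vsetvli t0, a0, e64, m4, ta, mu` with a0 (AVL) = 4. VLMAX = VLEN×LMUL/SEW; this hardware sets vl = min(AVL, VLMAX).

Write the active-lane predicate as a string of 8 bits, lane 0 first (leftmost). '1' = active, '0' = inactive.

predicate = 11110000

VLMAX = VLEN×LMUL/SEW = 128×4/64 = 8
vl = min(AVL, VLMAX) = min(4, 8) = 4
bits (lane 0 leftmost): 11110000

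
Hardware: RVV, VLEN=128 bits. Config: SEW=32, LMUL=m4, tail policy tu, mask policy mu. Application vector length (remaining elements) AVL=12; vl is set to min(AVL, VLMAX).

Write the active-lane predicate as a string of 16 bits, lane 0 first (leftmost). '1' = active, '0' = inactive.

lanes per group: 128·4/32 = 16
vl ← min(12, 16) = 12
bits (lane 0 leftmost): 1111111111110000

predicate = 1111111111110000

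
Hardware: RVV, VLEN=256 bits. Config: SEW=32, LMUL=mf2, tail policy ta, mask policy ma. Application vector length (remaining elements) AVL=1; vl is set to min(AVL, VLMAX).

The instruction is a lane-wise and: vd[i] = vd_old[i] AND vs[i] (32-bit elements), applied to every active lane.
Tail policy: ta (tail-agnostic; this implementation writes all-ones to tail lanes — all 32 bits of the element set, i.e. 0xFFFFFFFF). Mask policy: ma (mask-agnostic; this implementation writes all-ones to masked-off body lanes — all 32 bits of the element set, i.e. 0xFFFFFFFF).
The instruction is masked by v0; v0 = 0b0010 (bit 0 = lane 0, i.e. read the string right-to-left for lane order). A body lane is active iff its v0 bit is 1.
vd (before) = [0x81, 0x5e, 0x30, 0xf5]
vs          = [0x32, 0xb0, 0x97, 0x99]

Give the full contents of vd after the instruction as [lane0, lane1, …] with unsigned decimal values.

VLMAX = VLEN×LMUL/SEW = 256×1/2/32 = 4
AVL=1 ≤ VLMAX=4, so vl = 1
vd[0] mask-off/ones -> 0xffffffff
vd[1] tail/ones -> 0xffffffff
vd[2] tail/ones -> 0xffffffff
vd[3] tail/ones -> 0xffffffff

vd = [4294967295, 4294967295, 4294967295, 4294967295]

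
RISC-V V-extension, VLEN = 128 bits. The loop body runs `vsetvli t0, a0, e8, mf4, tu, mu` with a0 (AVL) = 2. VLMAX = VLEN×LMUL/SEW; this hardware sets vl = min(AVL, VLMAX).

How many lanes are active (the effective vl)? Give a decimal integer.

VLMAX = (128 × 1/4) / 8 = 4 lanes
vl ← min(2, 4) = 2

vl = 2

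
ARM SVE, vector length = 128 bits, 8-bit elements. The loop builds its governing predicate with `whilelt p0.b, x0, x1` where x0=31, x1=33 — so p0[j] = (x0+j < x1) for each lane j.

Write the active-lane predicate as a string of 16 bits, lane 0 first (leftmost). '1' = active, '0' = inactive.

128-bit reg / 8-bit elem → 16 lanes
whilelt: lane j active iff 31+j < 33 → j < 2 → 2 active
bits (lane 0 leftmost): 1100000000000000

predicate = 1100000000000000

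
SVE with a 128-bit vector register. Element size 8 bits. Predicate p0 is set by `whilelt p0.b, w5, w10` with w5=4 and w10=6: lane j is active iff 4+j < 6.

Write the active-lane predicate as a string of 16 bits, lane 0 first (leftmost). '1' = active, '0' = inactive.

lane count: 128 div 8 = 16
whilelt: lane j active iff 4+j < 6 → j < 2 → 2 active
bits (lane 0 leftmost): 1100000000000000

predicate = 1100000000000000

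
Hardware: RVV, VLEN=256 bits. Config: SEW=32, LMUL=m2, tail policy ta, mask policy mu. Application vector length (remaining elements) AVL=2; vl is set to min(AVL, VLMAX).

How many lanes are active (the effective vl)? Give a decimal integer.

VLMAX = (256 × 2) / 32 = 16 lanes
vl ← min(2, 16) = 2

vl = 2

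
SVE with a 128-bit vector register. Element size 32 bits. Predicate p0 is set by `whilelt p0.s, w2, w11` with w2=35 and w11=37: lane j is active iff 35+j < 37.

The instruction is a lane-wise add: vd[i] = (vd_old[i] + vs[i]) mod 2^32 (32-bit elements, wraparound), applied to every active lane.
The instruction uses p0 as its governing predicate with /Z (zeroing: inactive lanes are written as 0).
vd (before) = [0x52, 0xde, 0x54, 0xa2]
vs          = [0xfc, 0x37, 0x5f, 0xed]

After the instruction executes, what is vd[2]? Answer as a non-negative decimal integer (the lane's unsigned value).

vd[2] = 0

128-bit reg / 32-bit elem → 4 lanes
active while 35+j < 37, i.e. j ∈ [0,2) capped at 4 ⇒ 2
vd[0] add(0x52,0xfc) -> 0x14e
vd[1] add(0xde,0x37) -> 0x115
vd[2] tail/zero -> 0x00
vd[3] tail/zero -> 0x00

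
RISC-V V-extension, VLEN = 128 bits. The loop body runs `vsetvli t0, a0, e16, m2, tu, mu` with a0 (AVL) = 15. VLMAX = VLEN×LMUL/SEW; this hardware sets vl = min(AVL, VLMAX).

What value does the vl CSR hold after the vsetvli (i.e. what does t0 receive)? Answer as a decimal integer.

vl = 15

lanes per group: 128·2/16 = 16
AVL=15 ≤ VLMAX=16, so vl = 15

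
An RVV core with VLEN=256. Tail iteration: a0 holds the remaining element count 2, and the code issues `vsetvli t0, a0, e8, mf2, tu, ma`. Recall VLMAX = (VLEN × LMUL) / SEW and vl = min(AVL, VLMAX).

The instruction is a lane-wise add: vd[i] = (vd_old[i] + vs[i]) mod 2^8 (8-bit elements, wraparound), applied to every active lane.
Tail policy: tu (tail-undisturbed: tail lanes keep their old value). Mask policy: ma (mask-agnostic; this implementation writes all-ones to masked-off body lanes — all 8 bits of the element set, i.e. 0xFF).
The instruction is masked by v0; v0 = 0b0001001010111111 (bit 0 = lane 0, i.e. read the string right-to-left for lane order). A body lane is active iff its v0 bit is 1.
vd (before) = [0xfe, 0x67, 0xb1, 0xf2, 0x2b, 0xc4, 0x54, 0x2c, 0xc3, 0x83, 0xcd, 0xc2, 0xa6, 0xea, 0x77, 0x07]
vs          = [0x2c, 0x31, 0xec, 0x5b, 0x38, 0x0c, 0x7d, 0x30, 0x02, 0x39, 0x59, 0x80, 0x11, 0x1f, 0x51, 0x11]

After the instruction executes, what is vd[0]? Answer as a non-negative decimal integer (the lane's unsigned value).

vd[0] = 42

VLMAX = VLEN×LMUL/SEW = 256×1/2/8 = 16
vl ← min(2, 16) = 2
[0] add(0xfe,0x2c) = 0x2a
[1] add(0x67,0x31) = 0x98
[2] tail/keep = 0xb1
[3] tail/keep = 0xf2
[4] tail/keep = 0x2b
[5] tail/keep = 0xc4
[6] tail/keep = 0x54
[7] tail/keep = 0x2c
[8] tail/keep = 0xc3
[9] tail/keep = 0x83
[10] tail/keep = 0xcd
[11] tail/keep = 0xc2
[12] tail/keep = 0xa6
[13] tail/keep = 0xea
[14] tail/keep = 0x77
[15] tail/keep = 0x07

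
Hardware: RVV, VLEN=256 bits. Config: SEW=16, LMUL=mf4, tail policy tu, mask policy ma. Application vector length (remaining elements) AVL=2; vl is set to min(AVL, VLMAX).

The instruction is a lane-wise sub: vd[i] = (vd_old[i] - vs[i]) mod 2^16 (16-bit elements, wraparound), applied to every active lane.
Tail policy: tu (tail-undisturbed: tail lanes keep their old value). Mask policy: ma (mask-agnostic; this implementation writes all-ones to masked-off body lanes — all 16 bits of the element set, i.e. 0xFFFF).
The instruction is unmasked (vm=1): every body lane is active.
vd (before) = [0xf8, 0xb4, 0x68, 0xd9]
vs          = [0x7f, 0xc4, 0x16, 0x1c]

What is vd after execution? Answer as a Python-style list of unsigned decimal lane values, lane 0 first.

VLMAX = VLEN×LMUL/SEW = 256×1/4/16 = 4
vl ← min(2, 4) = 2
[0] sub(0xf8,0x7f) = 0x79
[1] sub(0xb4,0xc4) = 0xfff0
[2] tail/keep = 0x68
[3] tail/keep = 0xd9

vd = [121, 65520, 104, 217]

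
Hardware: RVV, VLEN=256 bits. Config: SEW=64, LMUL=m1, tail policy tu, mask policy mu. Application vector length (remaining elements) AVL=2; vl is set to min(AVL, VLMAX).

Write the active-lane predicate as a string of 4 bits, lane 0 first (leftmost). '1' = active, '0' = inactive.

VLMAX = VLEN×LMUL/SEW = 256×1/64 = 4
AVL=2 ≤ VLMAX=4, so vl = 2
bits (lane 0 leftmost): 1100

predicate = 1100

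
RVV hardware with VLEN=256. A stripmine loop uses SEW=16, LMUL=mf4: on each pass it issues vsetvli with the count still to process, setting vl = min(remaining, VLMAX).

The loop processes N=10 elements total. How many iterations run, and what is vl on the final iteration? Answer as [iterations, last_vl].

[iterations, last_vl] = [3, 2]

VLMAX = (256 × 1/4) / 16 = 4 lanes
iterations = ceil(10/4) = 3; final-pass vl = 2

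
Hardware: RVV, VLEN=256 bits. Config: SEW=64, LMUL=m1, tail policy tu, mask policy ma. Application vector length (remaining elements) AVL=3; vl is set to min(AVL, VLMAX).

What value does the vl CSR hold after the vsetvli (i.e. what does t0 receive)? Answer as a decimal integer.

VLMAX = VLEN×LMUL/SEW = 256×1/64 = 4
AVL=3 ≤ VLMAX=4, so vl = 3

vl = 3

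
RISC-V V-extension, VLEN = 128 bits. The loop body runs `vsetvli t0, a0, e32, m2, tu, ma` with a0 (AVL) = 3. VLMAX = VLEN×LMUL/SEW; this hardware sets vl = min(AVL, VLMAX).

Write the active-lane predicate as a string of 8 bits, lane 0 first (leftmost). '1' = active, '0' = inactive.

lanes per group: 128·2/32 = 8
vl = min(AVL, VLMAX) = min(3, 8) = 3
bits (lane 0 leftmost): 11100000

predicate = 11100000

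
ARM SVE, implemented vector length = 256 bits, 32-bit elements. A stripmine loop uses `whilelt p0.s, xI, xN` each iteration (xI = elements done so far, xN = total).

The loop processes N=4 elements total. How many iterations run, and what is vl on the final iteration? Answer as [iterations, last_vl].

256-bit reg / 32-bit elem → 8 lanes
N=4: ⌈4/8⌉ = 1 iters; last vl = 4 − 0×8 = 4

[iterations, last_vl] = [1, 4]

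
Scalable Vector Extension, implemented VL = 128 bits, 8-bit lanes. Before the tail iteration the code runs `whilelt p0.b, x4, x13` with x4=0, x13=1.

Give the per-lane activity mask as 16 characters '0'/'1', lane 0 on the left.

predicate = 1000000000000000

lane count: 128 div 8 = 16
whilelt: lane j active iff 0+j < 1 → j < 1 → 1 active
bits (lane 0 leftmost): 1000000000000000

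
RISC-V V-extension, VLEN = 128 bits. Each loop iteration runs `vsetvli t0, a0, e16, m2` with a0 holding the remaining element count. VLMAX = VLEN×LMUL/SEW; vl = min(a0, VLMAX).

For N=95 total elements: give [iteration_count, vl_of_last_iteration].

[iterations, last_vl] = [6, 15]

VLMAX = VLEN×LMUL/SEW = 128×2/16 = 16
95 elements at 16/iter → 6 passes, remainder 15 on the last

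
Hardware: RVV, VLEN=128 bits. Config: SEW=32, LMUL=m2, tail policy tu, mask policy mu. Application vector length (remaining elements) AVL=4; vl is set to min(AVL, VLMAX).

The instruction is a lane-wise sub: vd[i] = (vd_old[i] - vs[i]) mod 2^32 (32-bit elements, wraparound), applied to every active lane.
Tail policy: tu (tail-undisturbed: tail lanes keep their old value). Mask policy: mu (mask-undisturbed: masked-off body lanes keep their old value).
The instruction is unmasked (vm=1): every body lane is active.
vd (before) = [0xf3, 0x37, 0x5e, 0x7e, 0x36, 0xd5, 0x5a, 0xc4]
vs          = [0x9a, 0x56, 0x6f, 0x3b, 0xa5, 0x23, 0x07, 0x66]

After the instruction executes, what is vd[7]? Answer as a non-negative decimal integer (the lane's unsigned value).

vd[7] = 196

lanes per group: 128·2/32 = 8
vl = min(AVL, VLMAX) = min(4, 8) = 4
vd[0] sub(0xf3,0x9a) -> 0x59
vd[1] sub(0x37,0x56) -> 0xffffffe1
vd[2] sub(0x5e,0x6f) -> 0xffffffef
vd[3] sub(0x7e,0x3b) -> 0x43
vd[4] tail/keep -> 0x36
vd[5] tail/keep -> 0xd5
vd[6] tail/keep -> 0x5a
vd[7] tail/keep -> 0xc4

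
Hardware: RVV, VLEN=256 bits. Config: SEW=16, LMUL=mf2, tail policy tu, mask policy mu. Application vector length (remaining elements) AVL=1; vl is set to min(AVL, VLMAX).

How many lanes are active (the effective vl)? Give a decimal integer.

vl = 1

lanes per group: 256·1/2/16 = 8
vl = min(AVL, VLMAX) = min(1, 8) = 1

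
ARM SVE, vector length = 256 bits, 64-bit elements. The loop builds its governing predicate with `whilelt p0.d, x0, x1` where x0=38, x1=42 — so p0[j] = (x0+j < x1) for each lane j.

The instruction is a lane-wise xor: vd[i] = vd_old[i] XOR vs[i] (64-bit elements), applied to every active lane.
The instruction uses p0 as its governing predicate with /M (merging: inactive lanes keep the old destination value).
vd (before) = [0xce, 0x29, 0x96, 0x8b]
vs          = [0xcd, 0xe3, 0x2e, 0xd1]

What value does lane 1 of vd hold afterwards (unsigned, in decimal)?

lane count: 256 div 64 = 4
active while 38+j < 42, i.e. j ∈ [0,4) capped at 4 ⇒ 4
vd[0] xor(0xce,0xcd) -> 0x03
vd[1] xor(0x29,0xe3) -> 0xca
vd[2] xor(0x96,0x2e) -> 0xb8
vd[3] xor(0x8b,0xd1) -> 0x5a

vd[1] = 202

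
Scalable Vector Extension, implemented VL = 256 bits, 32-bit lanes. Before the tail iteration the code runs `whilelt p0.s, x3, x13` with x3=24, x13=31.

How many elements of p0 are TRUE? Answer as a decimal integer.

lane count: 256 div 32 = 8
p0[j] = (24+j < 31); true for j=0..6 → 7 lanes set

vl = 7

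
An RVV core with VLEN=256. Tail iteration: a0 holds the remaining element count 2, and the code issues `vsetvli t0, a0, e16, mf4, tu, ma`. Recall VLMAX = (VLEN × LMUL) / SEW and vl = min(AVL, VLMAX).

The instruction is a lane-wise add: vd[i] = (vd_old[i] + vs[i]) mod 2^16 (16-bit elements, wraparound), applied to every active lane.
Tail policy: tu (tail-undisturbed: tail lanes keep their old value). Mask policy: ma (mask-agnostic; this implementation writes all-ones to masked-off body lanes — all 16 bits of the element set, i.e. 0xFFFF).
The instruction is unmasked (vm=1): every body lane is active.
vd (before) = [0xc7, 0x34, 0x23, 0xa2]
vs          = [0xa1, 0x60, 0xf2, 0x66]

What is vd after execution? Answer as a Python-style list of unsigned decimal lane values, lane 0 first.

vd = [360, 148, 35, 162]

VLMAX = VLEN×LMUL/SEW = 256×1/4/16 = 4
AVL=2 ≤ VLMAX=4, so vl = 2
[0] add(0xc7,0xa1) = 0x168
[1] add(0x34,0x60) = 0x94
[2] tail/keep = 0x23
[3] tail/keep = 0xa2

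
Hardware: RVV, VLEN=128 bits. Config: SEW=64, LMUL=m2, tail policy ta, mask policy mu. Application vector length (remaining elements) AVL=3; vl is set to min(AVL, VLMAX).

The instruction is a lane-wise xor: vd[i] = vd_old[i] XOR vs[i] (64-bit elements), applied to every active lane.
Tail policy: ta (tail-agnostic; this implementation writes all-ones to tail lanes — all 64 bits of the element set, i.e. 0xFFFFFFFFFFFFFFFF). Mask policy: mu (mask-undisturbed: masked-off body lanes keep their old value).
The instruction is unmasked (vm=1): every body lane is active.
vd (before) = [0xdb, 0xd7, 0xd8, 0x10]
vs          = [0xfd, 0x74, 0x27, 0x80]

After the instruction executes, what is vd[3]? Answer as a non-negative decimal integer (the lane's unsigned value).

VLMAX = (128 × 2) / 64 = 4 lanes
AVL=3 ≤ VLMAX=4, so vl = 3
  i=0: xor(0xdb,0xfd) → 38
  i=1: xor(0xd7,0x74) → 163
  i=2: xor(0xd8,0x27) → 255
  i=3: tail/ones → 18446744073709551615

vd[3] = 18446744073709551615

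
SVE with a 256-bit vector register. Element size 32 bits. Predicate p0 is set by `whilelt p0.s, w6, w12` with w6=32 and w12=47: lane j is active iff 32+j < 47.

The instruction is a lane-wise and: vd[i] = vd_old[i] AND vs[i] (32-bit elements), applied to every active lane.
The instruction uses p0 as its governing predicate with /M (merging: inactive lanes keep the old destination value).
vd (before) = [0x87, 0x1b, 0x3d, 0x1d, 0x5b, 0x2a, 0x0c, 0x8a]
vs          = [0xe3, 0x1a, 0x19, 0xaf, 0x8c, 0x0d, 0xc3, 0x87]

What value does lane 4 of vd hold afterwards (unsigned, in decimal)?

register lanes = 256/32 = 8
whilelt: lane j active iff 32+j < 47 → j < 15 → 8 active
[0] and(0x87,0xe3) = 0x83
[1] and(0x1b,0x1a) = 0x1a
[2] and(0x3d,0x19) = 0x19
[3] and(0x1d,0xaf) = 0x0d
[4] and(0x5b,0x8c) = 0x08
[5] and(0x2a,0x0d) = 0x08
[6] and(0x0c,0xc3) = 0x00
[7] and(0x8a,0x87) = 0x82

vd[4] = 8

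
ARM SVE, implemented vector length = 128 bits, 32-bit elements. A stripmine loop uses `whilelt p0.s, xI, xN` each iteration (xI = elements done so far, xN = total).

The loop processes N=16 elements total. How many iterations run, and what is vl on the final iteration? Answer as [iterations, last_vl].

128-bit reg / 32-bit elem → 4 lanes
iterations = ceil(16/4) = 4; final-pass vl = 4

[iterations, last_vl] = [4, 4]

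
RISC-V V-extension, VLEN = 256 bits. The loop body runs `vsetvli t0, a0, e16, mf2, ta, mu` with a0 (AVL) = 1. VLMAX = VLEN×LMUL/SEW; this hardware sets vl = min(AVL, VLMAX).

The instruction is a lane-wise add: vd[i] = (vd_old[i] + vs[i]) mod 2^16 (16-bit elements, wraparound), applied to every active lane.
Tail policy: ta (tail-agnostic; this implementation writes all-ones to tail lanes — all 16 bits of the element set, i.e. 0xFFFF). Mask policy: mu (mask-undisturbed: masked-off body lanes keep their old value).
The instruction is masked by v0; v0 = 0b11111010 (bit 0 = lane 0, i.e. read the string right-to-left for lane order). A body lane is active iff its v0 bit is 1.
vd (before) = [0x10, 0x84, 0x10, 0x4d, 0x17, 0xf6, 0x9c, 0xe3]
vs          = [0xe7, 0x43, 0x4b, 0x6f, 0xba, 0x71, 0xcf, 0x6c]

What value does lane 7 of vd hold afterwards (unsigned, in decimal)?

vd[7] = 65535

VLMAX = (256 × 1/2) / 16 = 8 lanes
AVL=1 ≤ VLMAX=8, so vl = 1
  i=0: mask-off/keep → 16
  i=1: tail/ones → 65535
  i=2: tail/ones → 65535
  i=3: tail/ones → 65535
  i=4: tail/ones → 65535
  i=5: tail/ones → 65535
  i=6: tail/ones → 65535
  i=7: tail/ones → 65535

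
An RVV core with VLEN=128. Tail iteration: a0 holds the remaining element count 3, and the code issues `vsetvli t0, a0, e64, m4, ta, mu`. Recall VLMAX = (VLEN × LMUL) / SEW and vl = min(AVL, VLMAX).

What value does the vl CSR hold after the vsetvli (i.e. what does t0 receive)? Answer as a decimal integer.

vl = 3

VLMAX = VLEN×LMUL/SEW = 128×4/64 = 8
vl ← min(3, 8) = 3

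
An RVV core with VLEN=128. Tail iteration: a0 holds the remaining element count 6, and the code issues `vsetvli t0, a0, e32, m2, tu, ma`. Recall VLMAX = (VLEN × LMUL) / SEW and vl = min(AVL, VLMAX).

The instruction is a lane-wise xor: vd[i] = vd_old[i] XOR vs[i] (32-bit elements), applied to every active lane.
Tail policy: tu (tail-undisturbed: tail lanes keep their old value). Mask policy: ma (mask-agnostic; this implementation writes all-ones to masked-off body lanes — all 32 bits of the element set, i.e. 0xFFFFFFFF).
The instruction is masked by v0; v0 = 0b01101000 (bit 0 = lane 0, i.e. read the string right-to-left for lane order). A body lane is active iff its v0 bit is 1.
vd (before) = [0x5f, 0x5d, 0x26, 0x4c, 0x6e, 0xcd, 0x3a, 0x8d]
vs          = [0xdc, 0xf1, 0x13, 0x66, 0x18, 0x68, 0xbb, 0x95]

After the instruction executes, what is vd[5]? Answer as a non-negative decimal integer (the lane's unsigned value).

vd[5] = 165

VLMAX = (128 × 2) / 32 = 8 lanes
vl = min(AVL, VLMAX) = min(6, 8) = 6
[0] mask-off/ones = 0xffffffff
[1] mask-off/ones = 0xffffffff
[2] mask-off/ones = 0xffffffff
[3] xor(0x4c,0x66) = 0x2a
[4] mask-off/ones = 0xffffffff
[5] xor(0xcd,0x68) = 0xa5
[6] tail/keep = 0x3a
[7] tail/keep = 0x8d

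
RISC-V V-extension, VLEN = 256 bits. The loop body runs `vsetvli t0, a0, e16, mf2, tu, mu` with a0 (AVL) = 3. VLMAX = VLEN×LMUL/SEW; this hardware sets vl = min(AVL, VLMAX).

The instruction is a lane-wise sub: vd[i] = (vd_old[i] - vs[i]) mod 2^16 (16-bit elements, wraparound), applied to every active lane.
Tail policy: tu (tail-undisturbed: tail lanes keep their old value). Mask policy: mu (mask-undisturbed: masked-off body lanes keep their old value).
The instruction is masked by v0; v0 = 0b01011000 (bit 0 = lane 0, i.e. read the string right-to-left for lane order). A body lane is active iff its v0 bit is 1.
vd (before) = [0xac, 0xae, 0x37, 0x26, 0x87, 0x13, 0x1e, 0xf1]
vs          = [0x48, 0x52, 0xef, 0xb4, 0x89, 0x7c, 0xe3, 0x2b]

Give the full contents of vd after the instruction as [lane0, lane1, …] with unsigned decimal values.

lanes per group: 256·1/2/16 = 8
vl = min(AVL, VLMAX) = min(3, 8) = 3
vd[0] mask-off/keep -> 0xac
vd[1] mask-off/keep -> 0xae
vd[2] mask-off/keep -> 0x37
vd[3] tail/keep -> 0x26
vd[4] tail/keep -> 0x87
vd[5] tail/keep -> 0x13
vd[6] tail/keep -> 0x1e
vd[7] tail/keep -> 0xf1

vd = [172, 174, 55, 38, 135, 19, 30, 241]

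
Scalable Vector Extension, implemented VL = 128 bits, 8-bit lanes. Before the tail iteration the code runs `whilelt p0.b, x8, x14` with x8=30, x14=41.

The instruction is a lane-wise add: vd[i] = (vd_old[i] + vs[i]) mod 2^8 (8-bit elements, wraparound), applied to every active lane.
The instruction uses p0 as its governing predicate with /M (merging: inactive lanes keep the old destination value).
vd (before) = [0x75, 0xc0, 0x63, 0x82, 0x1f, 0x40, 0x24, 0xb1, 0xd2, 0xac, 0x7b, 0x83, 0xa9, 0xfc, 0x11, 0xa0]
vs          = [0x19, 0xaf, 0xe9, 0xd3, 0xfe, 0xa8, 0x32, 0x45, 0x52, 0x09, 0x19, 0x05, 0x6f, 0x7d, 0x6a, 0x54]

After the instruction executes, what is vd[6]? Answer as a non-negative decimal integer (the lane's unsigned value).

vd[6] = 86

128-bit reg / 8-bit elem → 16 lanes
p0[j] = (30+j < 41); true for j=0..10 → 11 lanes set
[0] add(0x75,0x19) = 0x8e
[1] add(0xc0,0xaf) = 0x6f
[2] add(0x63,0xe9) = 0x4c
[3] add(0x82,0xd3) = 0x55
[4] add(0x1f,0xfe) = 0x1d
[5] add(0x40,0xa8) = 0xe8
[6] add(0x24,0x32) = 0x56
[7] add(0xb1,0x45) = 0xf6
[8] add(0xd2,0x52) = 0x24
[9] add(0xac,0x09) = 0xb5
[10] add(0x7b,0x19) = 0x94
[11] tail/keep = 0x83
[12] tail/keep = 0xa9
[13] tail/keep = 0xfc
[14] tail/keep = 0x11
[15] tail/keep = 0xa0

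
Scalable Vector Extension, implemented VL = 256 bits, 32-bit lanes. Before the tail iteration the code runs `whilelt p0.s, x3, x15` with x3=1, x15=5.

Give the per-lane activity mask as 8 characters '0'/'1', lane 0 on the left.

predicate = 11110000

lane count: 256 div 32 = 8
active while 1+j < 5, i.e. j ∈ [0,4) capped at 8 ⇒ 4
bits (lane 0 leftmost): 11110000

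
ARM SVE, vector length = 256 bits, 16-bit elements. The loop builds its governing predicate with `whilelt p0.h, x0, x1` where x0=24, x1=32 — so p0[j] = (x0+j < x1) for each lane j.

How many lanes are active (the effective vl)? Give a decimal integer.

lane count: 256 div 16 = 16
whilelt: lane j active iff 24+j < 32 → j < 8 → 8 active

vl = 8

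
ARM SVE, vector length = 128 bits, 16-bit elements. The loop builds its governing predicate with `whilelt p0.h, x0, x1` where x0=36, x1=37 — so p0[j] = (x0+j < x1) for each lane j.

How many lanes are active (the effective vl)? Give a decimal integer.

128-bit reg / 16-bit elem → 8 lanes
active while 36+j < 37, i.e. j ∈ [0,1) capped at 8 ⇒ 1

vl = 1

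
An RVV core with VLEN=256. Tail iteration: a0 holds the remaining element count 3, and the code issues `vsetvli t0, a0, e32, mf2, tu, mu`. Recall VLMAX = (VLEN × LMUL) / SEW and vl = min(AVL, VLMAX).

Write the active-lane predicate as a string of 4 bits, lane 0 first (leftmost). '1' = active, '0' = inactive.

VLMAX = (256 × 1/2) / 32 = 4 lanes
vl = min(AVL, VLMAX) = min(3, 4) = 3
bits (lane 0 leftmost): 1110

predicate = 1110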